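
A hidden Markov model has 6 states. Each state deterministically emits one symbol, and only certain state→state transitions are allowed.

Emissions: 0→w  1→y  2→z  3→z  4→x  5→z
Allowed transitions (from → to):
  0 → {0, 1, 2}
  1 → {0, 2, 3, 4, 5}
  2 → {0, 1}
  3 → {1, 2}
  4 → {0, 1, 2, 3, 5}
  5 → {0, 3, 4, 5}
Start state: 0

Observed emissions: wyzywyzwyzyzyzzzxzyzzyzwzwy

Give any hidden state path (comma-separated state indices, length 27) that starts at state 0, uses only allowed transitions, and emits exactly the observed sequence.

0,1,3,1,0,1,2,0,1,2,1,2,1,5,5,5,4,3,1,3,2,1,2,0,2,0,1

  pos 0: w in {0}, choose 0; start
  pos 1: y in {1}, choose 1; 0->1 ok
  pos 2: z in {2,3,5}, choose 3; 1->3 ok
  pos 3: y in {1}, choose 1; 3->1 ok
  pos 4: w in {0}, choose 0; 1->0 ok
  pos 5: y in {1}, choose 1; 0->1 ok
  pos 6: z in {2,3,5}, choose 2; 1->2 ok
  pos 7: w in {0}, choose 0; 2->0 ok
  pos 8: y in {1}, choose 1; 0->1 ok
  pos 9: z in {2,3,5}, choose 2; 1->2 ok
  pos 10: y in {1}, choose 1; 2->1 ok
  pos 11: z in {2,3,5}, choose 2; 1->2 ok
  pos 12: y in {1}, choose 1; 2->1 ok
  pos 13: z in {2,3,5}, choose 5; 1->5 ok
  pos 14: z in {2,3,5}, choose 5; 5->5 ok
  pos 15: z in {2,3,5}, choose 5; 5->5 ok
  pos 16: x in {4}, choose 4; 5->4 ok
  pos 17: z in {2,3,5}, choose 3; 4->3 ok
  pos 18: y in {1}, choose 1; 3->1 ok
  pos 19: z in {2,3,5}, choose 3; 1->3 ok
  pos 20: z in {2,3,5}, choose 2; 3->2 ok
  pos 21: y in {1}, choose 1; 2->1 ok
  pos 22: z in {2,3,5}, choose 2; 1->2 ok
  pos 23: w in {0}, choose 0; 2->0 ok
  pos 24: z in {2,3,5}, choose 2; 0->2 ok
  pos 25: w in {0}, choose 0; 2->0 ok
  pos 26: y in {1}, choose 1; 0->1 ok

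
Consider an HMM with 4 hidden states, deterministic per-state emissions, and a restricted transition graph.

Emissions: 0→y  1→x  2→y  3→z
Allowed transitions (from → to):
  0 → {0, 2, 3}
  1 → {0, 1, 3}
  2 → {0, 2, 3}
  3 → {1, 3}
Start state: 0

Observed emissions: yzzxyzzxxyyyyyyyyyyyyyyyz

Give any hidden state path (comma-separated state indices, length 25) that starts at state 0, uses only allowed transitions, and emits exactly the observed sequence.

  [0] y  {0,2}  => 0  start
  [1] z  {3}  => 3  0->3 ok
  [2] z  {3}  => 3  3->3 ok
  [3] x  {1}  => 1  3->1 ok
  [4] y  {0,2}  => 0  1->0 ok
  [5] z  {3}  => 3  0->3 ok
  [6] z  {3}  => 3  3->3 ok
  [7] x  {1}  => 1  3->1 ok
  [8] x  {1}  => 1  1->1 ok
  [9] y  {0,2}  => 0  1->0 ok
  [10] y  {0,2}  => 0  0->0 ok
  [11] y  {0,2}  => 0  0->0 ok
  [12] y  {0,2}  => 0  0->0 ok
  [13] y  {0,2}  => 0  0->0 ok
  [14] y  {0,2}  => 0  0->0 ok
  [15] y  {0,2}  => 2  0->2 ok
  [16] y  {0,2}  => 2  2->2 ok
  [17] y  {0,2}  => 2  2->2 ok
  [18] y  {0,2}  => 0  2->0 ok
  [19] y  {0,2}  => 0  0->0 ok
  [20] y  {0,2}  => 2  0->2 ok
  [21] y  {0,2}  => 2  2->2 ok
  [22] y  {0,2}  => 2  2->2 ok
  [23] y  {0,2}  => 0  2->0 ok
  [24] z  {3}  => 3  0->3 ok

0,3,3,1,0,3,3,1,1,0,0,0,0,0,0,2,2,2,0,0,2,2,2,0,3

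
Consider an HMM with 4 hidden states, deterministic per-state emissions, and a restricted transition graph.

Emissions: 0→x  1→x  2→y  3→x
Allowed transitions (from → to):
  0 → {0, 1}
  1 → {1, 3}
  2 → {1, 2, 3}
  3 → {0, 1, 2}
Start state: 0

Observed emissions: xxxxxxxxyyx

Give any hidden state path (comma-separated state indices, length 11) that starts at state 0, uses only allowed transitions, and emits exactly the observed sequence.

  pos 0: x in {0,1,3}, choose 0; start
  pos 1: x in {0,1,3}, choose 1; 0->1 ok
  pos 2: x in {0,1,3}, choose 1; 1->1 ok
  pos 3: x in {0,1,3}, choose 3; 1->3 ok
  pos 4: x in {0,1,3}, choose 0; 3->0 ok
  pos 5: x in {0,1,3}, choose 1; 0->1 ok
  pos 6: x in {0,1,3}, choose 1; 1->1 ok
  pos 7: x in {0,1,3}, choose 3; 1->3 ok
  pos 8: y in {2}, choose 2; 3->2 ok
  pos 9: y in {2}, choose 2; 2->2 ok
  pos 10: x in {0,1,3}, choose 3; 2->3 ok

0,1,1,3,0,1,1,3,2,2,3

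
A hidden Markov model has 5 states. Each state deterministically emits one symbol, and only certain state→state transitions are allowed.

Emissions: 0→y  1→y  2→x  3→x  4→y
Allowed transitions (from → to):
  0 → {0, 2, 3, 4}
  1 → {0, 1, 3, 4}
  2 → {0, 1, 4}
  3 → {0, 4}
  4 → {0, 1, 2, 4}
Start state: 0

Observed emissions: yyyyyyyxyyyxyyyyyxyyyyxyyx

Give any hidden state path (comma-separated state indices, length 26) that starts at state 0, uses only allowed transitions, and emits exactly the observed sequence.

0,4,4,4,4,1,0,3,0,4,4,2,4,1,4,0,0,3,4,0,4,0,2,4,4,2

  t0 'y' -> {0,1,4}, take 0 (start)
  t1 'y' -> {0,1,4}, take 4 (0->4 ok)
  t2 'y' -> {0,1,4}, take 4 (4->4 ok)
  t3 'y' -> {0,1,4}, take 4 (4->4 ok)
  t4 'y' -> {0,1,4}, take 4 (4->4 ok)
  t5 'y' -> {0,1,4}, take 1 (4->1 ok)
  t6 'y' -> {0,1,4}, take 0 (1->0 ok)
  t7 'x' -> {2,3}, take 3 (0->3 ok)
  t8 'y' -> {0,1,4}, take 0 (3->0 ok)
  t9 'y' -> {0,1,4}, take 4 (0->4 ok)
  t10 'y' -> {0,1,4}, take 4 (4->4 ok)
  t11 'x' -> {2,3}, take 2 (4->2 ok)
  t12 'y' -> {0,1,4}, take 4 (2->4 ok)
  t13 'y' -> {0,1,4}, take 1 (4->1 ok)
  t14 'y' -> {0,1,4}, take 4 (1->4 ok)
  t15 'y' -> {0,1,4}, take 0 (4->0 ok)
  t16 'y' -> {0,1,4}, take 0 (0->0 ok)
  t17 'x' -> {2,3}, take 3 (0->3 ok)
  t18 'y' -> {0,1,4}, take 4 (3->4 ok)
  t19 'y' -> {0,1,4}, take 0 (4->0 ok)
  t20 'y' -> {0,1,4}, take 4 (0->4 ok)
  t21 'y' -> {0,1,4}, take 0 (4->0 ok)
  t22 'x' -> {2,3}, take 2 (0->2 ok)
  t23 'y' -> {0,1,4}, take 4 (2->4 ok)
  t24 'y' -> {0,1,4}, take 4 (4->4 ok)
  t25 'x' -> {2,3}, take 2 (4->2 ok)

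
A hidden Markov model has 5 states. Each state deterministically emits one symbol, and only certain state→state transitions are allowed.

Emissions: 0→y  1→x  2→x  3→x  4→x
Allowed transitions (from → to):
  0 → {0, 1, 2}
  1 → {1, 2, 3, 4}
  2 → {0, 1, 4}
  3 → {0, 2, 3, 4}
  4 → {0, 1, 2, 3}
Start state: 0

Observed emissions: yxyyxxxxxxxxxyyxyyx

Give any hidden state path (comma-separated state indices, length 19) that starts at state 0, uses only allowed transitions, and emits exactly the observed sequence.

0,2,0,0,1,3,2,1,4,2,1,1,2,0,0,2,0,0,1

  t0 'y' -> {0}, take 0 (start)
  t1 'x' -> {1,2,3,4}, take 2 (0->2 ok)
  t2 'y' -> {0}, take 0 (2->0 ok)
  t3 'y' -> {0}, take 0 (0->0 ok)
  t4 'x' -> {1,2,3,4}, take 1 (0->1 ok)
  t5 'x' -> {1,2,3,4}, take 3 (1->3 ok)
  t6 'x' -> {1,2,3,4}, take 2 (3->2 ok)
  t7 'x' -> {1,2,3,4}, take 1 (2->1 ok)
  t8 'x' -> {1,2,3,4}, take 4 (1->4 ok)
  t9 'x' -> {1,2,3,4}, take 2 (4->2 ok)
  t10 'x' -> {1,2,3,4}, take 1 (2->1 ok)
  t11 'x' -> {1,2,3,4}, take 1 (1->1 ok)
  t12 'x' -> {1,2,3,4}, take 2 (1->2 ok)
  t13 'y' -> {0}, take 0 (2->0 ok)
  t14 'y' -> {0}, take 0 (0->0 ok)
  t15 'x' -> {1,2,3,4}, take 2 (0->2 ok)
  t16 'y' -> {0}, take 0 (2->0 ok)
  t17 'y' -> {0}, take 0 (0->0 ok)
  t18 'x' -> {1,2,3,4}, take 1 (0->1 ok)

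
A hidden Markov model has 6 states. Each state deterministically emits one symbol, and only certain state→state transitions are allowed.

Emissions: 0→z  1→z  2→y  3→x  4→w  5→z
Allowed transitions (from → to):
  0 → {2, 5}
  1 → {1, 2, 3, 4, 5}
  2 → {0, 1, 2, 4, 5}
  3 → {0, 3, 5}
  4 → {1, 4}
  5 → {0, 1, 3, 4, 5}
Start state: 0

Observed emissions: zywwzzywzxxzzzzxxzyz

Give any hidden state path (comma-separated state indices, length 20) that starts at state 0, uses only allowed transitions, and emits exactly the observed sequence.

  0: obs=z cand={0,1,5} pick 0 [start]
  1: obs=y cand={2} pick 2 [0->2 ok]
  2: obs=w cand={4} pick 4 [2->4 ok]
  3: obs=w cand={4} pick 4 [4->4 ok]
  4: obs=z cand={0,1,5} pick 1 [4->1 ok]
  5: obs=z cand={0,1,5} pick 1 [1->1 ok]
  6: obs=y cand={2} pick 2 [1->2 ok]
  7: obs=w cand={4} pick 4 [2->4 ok]
  8: obs=z cand={0,1,5} pick 1 [4->1 ok]
  9: obs=x cand={3} pick 3 [1->3 ok]
  10: obs=x cand={3} pick 3 [3->3 ok]
  11: obs=z cand={0,1,5} pick 5 [3->5 ok]
  12: obs=z cand={0,1,5} pick 5 [5->5 ok]
  13: obs=z cand={0,1,5} pick 0 [5->0 ok]
  14: obs=z cand={0,1,5} pick 5 [0->5 ok]
  15: obs=x cand={3} pick 3 [5->3 ok]
  16: obs=x cand={3} pick 3 [3->3 ok]
  17: obs=z cand={0,1,5} pick 0 [3->0 ok]
  18: obs=y cand={2} pick 2 [0->2 ok]
  19: obs=z cand={0,1,5} pick 1 [2->1 ok]

0,2,4,4,1,1,2,4,1,3,3,5,5,0,5,3,3,0,2,1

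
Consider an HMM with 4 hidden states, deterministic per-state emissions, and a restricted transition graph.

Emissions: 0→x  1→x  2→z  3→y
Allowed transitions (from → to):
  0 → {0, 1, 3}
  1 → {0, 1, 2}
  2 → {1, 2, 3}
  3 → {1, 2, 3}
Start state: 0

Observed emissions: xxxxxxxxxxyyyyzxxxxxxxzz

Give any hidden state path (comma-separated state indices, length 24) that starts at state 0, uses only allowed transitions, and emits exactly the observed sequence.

  [0] x  {0,1}  => 0  start
  [1] x  {0,1}  => 1  0->1 ok
  [2] x  {0,1}  => 1  1->1 ok
  [3] x  {0,1}  => 0  1->0 ok
  [4] x  {0,1}  => 1  0->1 ok
  [5] x  {0,1}  => 0  1->0 ok
  [6] x  {0,1}  => 0  0->0 ok
  [7] x  {0,1}  => 0  0->0 ok
  [8] x  {0,1}  => 0  0->0 ok
  [9] x  {0,1}  => 0  0->0 ok
  [10] y  {3}  => 3  0->3 ok
  [11] y  {3}  => 3  3->3 ok
  [12] y  {3}  => 3  3->3 ok
  [13] y  {3}  => 3  3->3 ok
  [14] z  {2}  => 2  3->2 ok
  [15] x  {0,1}  => 1  2->1 ok
  [16] x  {0,1}  => 1  1->1 ok
  [17] x  {0,1}  => 1  1->1 ok
  [18] x  {0,1}  => 0  1->0 ok
  [19] x  {0,1}  => 0  0->0 ok
  [20] x  {0,1}  => 0  0->0 ok
  [21] x  {0,1}  => 1  0->1 ok
  [22] z  {2}  => 2  1->2 ok
  [23] z  {2}  => 2  2->2 ok

0,1,1,0,1,0,0,0,0,0,3,3,3,3,2,1,1,1,0,0,0,1,2,2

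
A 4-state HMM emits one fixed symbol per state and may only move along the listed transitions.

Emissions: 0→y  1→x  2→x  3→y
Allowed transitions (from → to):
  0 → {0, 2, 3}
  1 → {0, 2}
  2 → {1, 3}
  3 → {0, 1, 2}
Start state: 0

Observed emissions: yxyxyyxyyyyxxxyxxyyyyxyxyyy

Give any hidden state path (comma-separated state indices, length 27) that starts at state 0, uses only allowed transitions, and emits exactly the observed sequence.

  pos 0: y in {0,3}, choose 0; start
  pos 1: x in {1,2}, choose 2; 0->2 ok
  pos 2: y in {0,3}, choose 3; 2->3 ok
  pos 3: x in {1,2}, choose 1; 3->1 ok
  pos 4: y in {0,3}, choose 0; 1->0 ok
  pos 5: y in {0,3}, choose 3; 0->3 ok
  pos 6: x in {1,2}, choose 2; 3->2 ok
  pos 7: y in {0,3}, choose 3; 2->3 ok
  pos 8: y in {0,3}, choose 0; 3->0 ok
  pos 9: y in {0,3}, choose 3; 0->3 ok
  pos 10: y in {0,3}, choose 0; 3->0 ok
  pos 11: x in {1,2}, choose 2; 0->2 ok
  pos 12: x in {1,2}, choose 1; 2->1 ok
  pos 13: x in {1,2}, choose 2; 1->2 ok
  pos 14: y in {0,3}, choose 3; 2->3 ok
  pos 15: x in {1,2}, choose 2; 3->2 ok
  pos 16: x in {1,2}, choose 1; 2->1 ok
  pos 17: y in {0,3}, choose 0; 1->0 ok
  pos 18: y in {0,3}, choose 0; 0->0 ok
  pos 19: y in {0,3}, choose 0; 0->0 ok
  pos 20: y in {0,3}, choose 3; 0->3 ok
  pos 21: x in {1,2}, choose 2; 3->2 ok
  pos 22: y in {0,3}, choose 3; 2->3 ok
  pos 23: x in {1,2}, choose 2; 3->2 ok
  pos 24: y in {0,3}, choose 3; 2->3 ok
  pos 25: y in {0,3}, choose 0; 3->0 ok
  pos 26: y in {0,3}, choose 0; 0->0 ok

0,2,3,1,0,3,2,3,0,3,0,2,1,2,3,2,1,0,0,0,3,2,3,2,3,0,0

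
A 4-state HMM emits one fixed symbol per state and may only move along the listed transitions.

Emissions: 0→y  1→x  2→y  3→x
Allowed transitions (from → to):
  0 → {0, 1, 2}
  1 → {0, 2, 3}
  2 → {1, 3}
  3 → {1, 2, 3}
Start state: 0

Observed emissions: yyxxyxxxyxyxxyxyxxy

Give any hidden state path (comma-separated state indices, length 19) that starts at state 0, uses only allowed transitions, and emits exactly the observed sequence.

0,2,3,1,2,3,3,3,2,1,2,1,3,2,3,2,3,1,0

  pos 0: y in {0,2}, choose 0; start
  pos 1: y in {0,2}, choose 2; 0->2 ok
  pos 2: x in {1,3}, choose 3; 2->3 ok
  pos 3: x in {1,3}, choose 1; 3->1 ok
  pos 4: y in {0,2}, choose 2; 1->2 ok
  pos 5: x in {1,3}, choose 3; 2->3 ok
  pos 6: x in {1,3}, choose 3; 3->3 ok
  pos 7: x in {1,3}, choose 3; 3->3 ok
  pos 8: y in {0,2}, choose 2; 3->2 ok
  pos 9: x in {1,3}, choose 1; 2->1 ok
  pos 10: y in {0,2}, choose 2; 1->2 ok
  pos 11: x in {1,3}, choose 1; 2->1 ok
  pos 12: x in {1,3}, choose 3; 1->3 ok
  pos 13: y in {0,2}, choose 2; 3->2 ok
  pos 14: x in {1,3}, choose 3; 2->3 ok
  pos 15: y in {0,2}, choose 2; 3->2 ok
  pos 16: x in {1,3}, choose 3; 2->3 ok
  pos 17: x in {1,3}, choose 1; 3->1 ok
  pos 18: y in {0,2}, choose 0; 1->0 ok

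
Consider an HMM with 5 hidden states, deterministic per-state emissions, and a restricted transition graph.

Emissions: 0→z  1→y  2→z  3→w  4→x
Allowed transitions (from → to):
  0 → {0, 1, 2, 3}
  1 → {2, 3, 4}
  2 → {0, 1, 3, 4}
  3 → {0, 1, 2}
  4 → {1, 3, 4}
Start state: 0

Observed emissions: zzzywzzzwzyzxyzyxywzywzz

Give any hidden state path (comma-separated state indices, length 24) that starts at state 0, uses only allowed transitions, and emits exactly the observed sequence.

  pos 0: z in {0,2}, choose 0; start
  pos 1: z in {0,2}, choose 0; 0->0 ok
  pos 2: z in {0,2}, choose 0; 0->0 ok
  pos 3: y in {1}, choose 1; 0->1 ok
  pos 4: w in {3}, choose 3; 1->3 ok
  pos 5: z in {0,2}, choose 0; 3->0 ok
  pos 6: z in {0,2}, choose 0; 0->0 ok
  pos 7: z in {0,2}, choose 0; 0->0 ok
  pos 8: w in {3}, choose 3; 0->3 ok
  pos 9: z in {0,2}, choose 2; 3->2 ok
  pos 10: y in {1}, choose 1; 2->1 ok
  pos 11: z in {0,2}, choose 2; 1->2 ok
  pos 12: x in {4}, choose 4; 2->4 ok
  pos 13: y in {1}, choose 1; 4->1 ok
  pos 14: z in {0,2}, choose 2; 1->2 ok
  pos 15: y in {1}, choose 1; 2->1 ok
  pos 16: x in {4}, choose 4; 1->4 ok
  pos 17: y in {1}, choose 1; 4->1 ok
  pos 18: w in {3}, choose 3; 1->3 ok
  pos 19: z in {0,2}, choose 2; 3->2 ok
  pos 20: y in {1}, choose 1; 2->1 ok
  pos 21: w in {3}, choose 3; 1->3 ok
  pos 22: z in {0,2}, choose 0; 3->0 ok
  pos 23: z in {0,2}, choose 2; 0->2 ok

0,0,0,1,3,0,0,0,3,2,1,2,4,1,2,1,4,1,3,2,1,3,0,2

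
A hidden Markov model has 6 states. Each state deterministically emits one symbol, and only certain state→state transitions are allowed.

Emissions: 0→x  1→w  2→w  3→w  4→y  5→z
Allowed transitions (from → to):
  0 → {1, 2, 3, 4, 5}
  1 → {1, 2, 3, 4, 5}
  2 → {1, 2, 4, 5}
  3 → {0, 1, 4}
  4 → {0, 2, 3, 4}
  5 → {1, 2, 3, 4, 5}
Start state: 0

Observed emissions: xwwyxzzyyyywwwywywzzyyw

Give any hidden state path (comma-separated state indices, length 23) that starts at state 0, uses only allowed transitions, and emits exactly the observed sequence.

  [0] x  {0}  => 0  start
  [1] w  {1,2,3}  => 2  0->2 ok
  [2] w  {1,2,3}  => 2  2->2 ok
  [3] y  {4}  => 4  2->4 ok
  [4] x  {0}  => 0  4->0 ok
  [5] z  {5}  => 5  0->5 ok
  [6] z  {5}  => 5  5->5 ok
  [7] y  {4}  => 4  5->4 ok
  [8] y  {4}  => 4  4->4 ok
  [9] y  {4}  => 4  4->4 ok
  [10] y  {4}  => 4  4->4 ok
  [11] w  {1,2,3}  => 3  4->3 ok
  [12] w  {1,2,3}  => 1  3->1 ok
  [13] w  {1,2,3}  => 3  1->3 ok
  [14] y  {4}  => 4  3->4 ok
  [15] w  {1,2,3}  => 2  4->2 ok
  [16] y  {4}  => 4  2->4 ok
  [17] w  {1,2,3}  => 2  4->2 ok
  [18] z  {5}  => 5  2->5 ok
  [19] z  {5}  => 5  5->5 ok
  [20] y  {4}  => 4  5->4 ok
  [21] y  {4}  => 4  4->4 ok
  [22] w  {1,2,3}  => 2  4->2 ok

0,2,2,4,0,5,5,4,4,4,4,3,1,3,4,2,4,2,5,5,4,4,2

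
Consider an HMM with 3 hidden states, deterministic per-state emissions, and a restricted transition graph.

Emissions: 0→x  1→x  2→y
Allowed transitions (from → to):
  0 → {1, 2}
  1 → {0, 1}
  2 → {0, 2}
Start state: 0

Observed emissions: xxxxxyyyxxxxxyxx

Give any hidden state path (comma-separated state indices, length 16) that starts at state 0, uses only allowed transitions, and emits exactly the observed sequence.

  t0 'x' -> {0,1}, take 0 (start)
  t1 'x' -> {0,1}, take 1 (0->1 ok)
  t2 'x' -> {0,1}, take 0 (1->0 ok)
  t3 'x' -> {0,1}, take 1 (0->1 ok)
  t4 'x' -> {0,1}, take 0 (1->0 ok)
  t5 'y' -> {2}, take 2 (0->2 ok)
  t6 'y' -> {2}, take 2 (2->2 ok)
  t7 'y' -> {2}, take 2 (2->2 ok)
  t8 'x' -> {0,1}, take 0 (2->0 ok)
  t9 'x' -> {0,1}, take 1 (0->1 ok)
  t10 'x' -> {0,1}, take 1 (1->1 ok)
  t11 'x' -> {0,1}, take 1 (1->1 ok)
  t12 'x' -> {0,1}, take 0 (1->0 ok)
  t13 'y' -> {2}, take 2 (0->2 ok)
  t14 'x' -> {0,1}, take 0 (2->0 ok)
  t15 'x' -> {0,1}, take 1 (0->1 ok)

0,1,0,1,0,2,2,2,0,1,1,1,0,2,0,1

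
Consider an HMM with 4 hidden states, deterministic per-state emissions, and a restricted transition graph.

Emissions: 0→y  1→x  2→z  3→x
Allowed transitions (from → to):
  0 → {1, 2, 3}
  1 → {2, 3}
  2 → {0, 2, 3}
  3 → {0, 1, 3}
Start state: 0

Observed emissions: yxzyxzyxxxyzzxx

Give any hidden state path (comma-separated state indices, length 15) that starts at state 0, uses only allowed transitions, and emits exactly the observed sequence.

  pos 0: y in {0}, choose 0; start
  pos 1: x in {1,3}, choose 1; 0->1 ok
  pos 2: z in {2}, choose 2; 1->2 ok
  pos 3: y in {0}, choose 0; 2->0 ok
  pos 4: x in {1,3}, choose 1; 0->1 ok
  pos 5: z in {2}, choose 2; 1->2 ok
  pos 6: y in {0}, choose 0; 2->0 ok
  pos 7: x in {1,3}, choose 1; 0->1 ok
  pos 8: x in {1,3}, choose 3; 1->3 ok
  pos 9: x in {1,3}, choose 3; 3->3 ok
  pos 10: y in {0}, choose 0; 3->0 ok
  pos 11: z in {2}, choose 2; 0->2 ok
  pos 12: z in {2}, choose 2; 2->2 ok
  pos 13: x in {1,3}, choose 3; 2->3 ok
  pos 14: x in {1,3}, choose 1; 3->1 ok

0,1,2,0,1,2,0,1,3,3,0,2,2,3,1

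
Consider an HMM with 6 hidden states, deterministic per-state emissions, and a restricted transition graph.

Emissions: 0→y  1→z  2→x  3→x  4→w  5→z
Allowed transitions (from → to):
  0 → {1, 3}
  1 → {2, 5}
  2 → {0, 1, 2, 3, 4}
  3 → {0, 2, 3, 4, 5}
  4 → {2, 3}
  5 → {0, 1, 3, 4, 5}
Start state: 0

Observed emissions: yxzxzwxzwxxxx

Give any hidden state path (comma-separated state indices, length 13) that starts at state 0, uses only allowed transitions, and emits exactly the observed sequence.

  t0 'y' -> {0}, take 0 (start)
  t1 'x' -> {2,3}, take 3 (0->3 ok)
  t2 'z' -> {1,5}, take 5 (3->5 ok)
  t3 'x' -> {2,3}, take 3 (5->3 ok)
  t4 'z' -> {1,5}, take 5 (3->5 ok)
  t5 'w' -> {4}, take 4 (5->4 ok)
  t6 'x' -> {2,3}, take 3 (4->3 ok)
  t7 'z' -> {1,5}, take 5 (3->5 ok)
  t8 'w' -> {4}, take 4 (5->4 ok)
  t9 'x' -> {2,3}, take 2 (4->2 ok)
  t10 'x' -> {2,3}, take 2 (2->2 ok)
  t11 'x' -> {2,3}, take 3 (2->3 ok)
  t12 'x' -> {2,3}, take 2 (3->2 ok)

0,3,5,3,5,4,3,5,4,2,2,3,2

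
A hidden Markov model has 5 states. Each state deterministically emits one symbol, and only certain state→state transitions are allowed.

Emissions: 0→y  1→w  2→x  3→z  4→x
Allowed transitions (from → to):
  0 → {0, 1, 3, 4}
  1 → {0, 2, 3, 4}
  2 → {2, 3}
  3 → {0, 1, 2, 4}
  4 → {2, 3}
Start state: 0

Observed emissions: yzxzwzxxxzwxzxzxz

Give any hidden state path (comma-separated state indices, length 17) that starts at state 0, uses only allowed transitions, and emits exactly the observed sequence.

0,3,2,3,1,3,4,2,2,3,1,4,3,4,3,4,3

  0: obs=y cand={0} pick 0 [start]
  1: obs=z cand={3} pick 3 [0->3 ok]
  2: obs=x cand={2,4} pick 2 [3->2 ok]
  3: obs=z cand={3} pick 3 [2->3 ok]
  4: obs=w cand={1} pick 1 [3->1 ok]
  5: obs=z cand={3} pick 3 [1->3 ok]
  6: obs=x cand={2,4} pick 4 [3->4 ok]
  7: obs=x cand={2,4} pick 2 [4->2 ok]
  8: obs=x cand={2,4} pick 2 [2->2 ok]
  9: obs=z cand={3} pick 3 [2->3 ok]
  10: obs=w cand={1} pick 1 [3->1 ok]
  11: obs=x cand={2,4} pick 4 [1->4 ok]
  12: obs=z cand={3} pick 3 [4->3 ok]
  13: obs=x cand={2,4} pick 4 [3->4 ok]
  14: obs=z cand={3} pick 3 [4->3 ok]
  15: obs=x cand={2,4} pick 4 [3->4 ok]
  16: obs=z cand={3} pick 3 [4->3 ok]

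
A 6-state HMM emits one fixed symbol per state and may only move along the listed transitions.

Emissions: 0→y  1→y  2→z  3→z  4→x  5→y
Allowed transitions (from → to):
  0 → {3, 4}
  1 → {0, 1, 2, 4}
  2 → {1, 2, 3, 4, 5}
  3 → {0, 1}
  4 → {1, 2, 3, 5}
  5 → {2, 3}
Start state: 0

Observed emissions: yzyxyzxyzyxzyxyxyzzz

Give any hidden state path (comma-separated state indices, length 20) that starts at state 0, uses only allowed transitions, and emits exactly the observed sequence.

0,3,0,4,1,2,4,5,3,1,4,3,0,4,1,4,5,2,2,2

  0: obs=y cand={0,1,5} pick 0 [start]
  1: obs=z cand={2,3} pick 3 [0->3 ok]
  2: obs=y cand={0,1,5} pick 0 [3->0 ok]
  3: obs=x cand={4} pick 4 [0->4 ok]
  4: obs=y cand={0,1,5} pick 1 [4->1 ok]
  5: obs=z cand={2,3} pick 2 [1->2 ok]
  6: obs=x cand={4} pick 4 [2->4 ok]
  7: obs=y cand={0,1,5} pick 5 [4->5 ok]
  8: obs=z cand={2,3} pick 3 [5->3 ok]
  9: obs=y cand={0,1,5} pick 1 [3->1 ok]
  10: obs=x cand={4} pick 4 [1->4 ok]
  11: obs=z cand={2,3} pick 3 [4->3 ok]
  12: obs=y cand={0,1,5} pick 0 [3->0 ok]
  13: obs=x cand={4} pick 4 [0->4 ok]
  14: obs=y cand={0,1,5} pick 1 [4->1 ok]
  15: obs=x cand={4} pick 4 [1->4 ok]
  16: obs=y cand={0,1,5} pick 5 [4->5 ok]
  17: obs=z cand={2,3} pick 2 [5->2 ok]
  18: obs=z cand={2,3} pick 2 [2->2 ok]
  19: obs=z cand={2,3} pick 2 [2->2 ok]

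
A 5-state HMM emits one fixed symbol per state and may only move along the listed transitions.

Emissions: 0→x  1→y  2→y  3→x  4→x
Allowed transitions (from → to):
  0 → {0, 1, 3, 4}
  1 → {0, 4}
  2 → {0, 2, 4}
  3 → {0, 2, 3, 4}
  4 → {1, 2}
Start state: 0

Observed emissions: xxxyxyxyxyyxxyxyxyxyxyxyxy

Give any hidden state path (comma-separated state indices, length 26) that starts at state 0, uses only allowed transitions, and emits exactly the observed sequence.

0,0,4,1,4,1,4,1,4,2,2,0,3,2,4,2,0,1,4,1,4,1,4,1,4,1

  pos 0: x in {0,3,4}, choose 0; start
  pos 1: x in {0,3,4}, choose 0; 0->0 ok
  pos 2: x in {0,3,4}, choose 4; 0->4 ok
  pos 3: y in {1,2}, choose 1; 4->1 ok
  pos 4: x in {0,3,4}, choose 4; 1->4 ok
  pos 5: y in {1,2}, choose 1; 4->1 ok
  pos 6: x in {0,3,4}, choose 4; 1->4 ok
  pos 7: y in {1,2}, choose 1; 4->1 ok
  pos 8: x in {0,3,4}, choose 4; 1->4 ok
  pos 9: y in {1,2}, choose 2; 4->2 ok
  pos 10: y in {1,2}, choose 2; 2->2 ok
  pos 11: x in {0,3,4}, choose 0; 2->0 ok
  pos 12: x in {0,3,4}, choose 3; 0->3 ok
  pos 13: y in {1,2}, choose 2; 3->2 ok
  pos 14: x in {0,3,4}, choose 4; 2->4 ok
  pos 15: y in {1,2}, choose 2; 4->2 ok
  pos 16: x in {0,3,4}, choose 0; 2->0 ok
  pos 17: y in {1,2}, choose 1; 0->1 ok
  pos 18: x in {0,3,4}, choose 4; 1->4 ok
  pos 19: y in {1,2}, choose 1; 4->1 ok
  pos 20: x in {0,3,4}, choose 4; 1->4 ok
  pos 21: y in {1,2}, choose 1; 4->1 ok
  pos 22: x in {0,3,4}, choose 4; 1->4 ok
  pos 23: y in {1,2}, choose 1; 4->1 ok
  pos 24: x in {0,3,4}, choose 4; 1->4 ok
  pos 25: y in {1,2}, choose 1; 4->1 ok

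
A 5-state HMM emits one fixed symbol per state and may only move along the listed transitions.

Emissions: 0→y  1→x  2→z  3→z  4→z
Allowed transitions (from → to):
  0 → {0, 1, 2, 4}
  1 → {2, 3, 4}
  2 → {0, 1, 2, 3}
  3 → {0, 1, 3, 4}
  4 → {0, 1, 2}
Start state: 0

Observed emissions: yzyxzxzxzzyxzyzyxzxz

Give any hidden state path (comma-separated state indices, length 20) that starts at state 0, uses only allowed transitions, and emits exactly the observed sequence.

0,4,0,1,2,1,4,1,2,2,0,1,4,0,2,0,1,2,1,2

  pos 0: y in {0}, choose 0; start
  pos 1: z in {2,3,4}, choose 4; 0->4 ok
  pos 2: y in {0}, choose 0; 4->0 ok
  pos 3: x in {1}, choose 1; 0->1 ok
  pos 4: z in {2,3,4}, choose 2; 1->2 ok
  pos 5: x in {1}, choose 1; 2->1 ok
  pos 6: z in {2,3,4}, choose 4; 1->4 ok
  pos 7: x in {1}, choose 1; 4->1 ok
  pos 8: z in {2,3,4}, choose 2; 1->2 ok
  pos 9: z in {2,3,4}, choose 2; 2->2 ok
  pos 10: y in {0}, choose 0; 2->0 ok
  pos 11: x in {1}, choose 1; 0->1 ok
  pos 12: z in {2,3,4}, choose 4; 1->4 ok
  pos 13: y in {0}, choose 0; 4->0 ok
  pos 14: z in {2,3,4}, choose 2; 0->2 ok
  pos 15: y in {0}, choose 0; 2->0 ok
  pos 16: x in {1}, choose 1; 0->1 ok
  pos 17: z in {2,3,4}, choose 2; 1->2 ok
  pos 18: x in {1}, choose 1; 2->1 ok
  pos 19: z in {2,3,4}, choose 2; 1->2 ok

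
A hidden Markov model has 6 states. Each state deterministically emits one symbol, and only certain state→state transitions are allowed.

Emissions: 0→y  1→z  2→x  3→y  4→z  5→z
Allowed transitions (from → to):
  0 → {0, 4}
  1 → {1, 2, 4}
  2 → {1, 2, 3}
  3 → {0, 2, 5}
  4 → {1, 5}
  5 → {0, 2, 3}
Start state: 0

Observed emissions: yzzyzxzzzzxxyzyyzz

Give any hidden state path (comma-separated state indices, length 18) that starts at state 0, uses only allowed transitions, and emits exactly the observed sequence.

  pos 0: y in {0,3}, choose 0; start
  pos 1: z in {1,4,5}, choose 4; 0->4 ok
  pos 2: z in {1,4,5}, choose 5; 4->5 ok
  pos 3: y in {0,3}, choose 3; 5->3 ok
  pos 4: z in {1,4,5}, choose 5; 3->5 ok
  pos 5: x in {2}, choose 2; 5->2 ok
  pos 6: z in {1,4,5}, choose 1; 2->1 ok
  pos 7: z in {1,4,5}, choose 4; 1->4 ok
  pos 8: z in {1,4,5}, choose 1; 4->1 ok
  pos 9: z in {1,4,5}, choose 1; 1->1 ok
  pos 10: x in {2}, choose 2; 1->2 ok
  pos 11: x in {2}, choose 2; 2->2 ok
  pos 12: y in {0,3}, choose 3; 2->3 ok
  pos 13: z in {1,4,5}, choose 5; 3->5 ok
  pos 14: y in {0,3}, choose 0; 5->0 ok
  pos 15: y in {0,3}, choose 0; 0->0 ok
  pos 16: z in {1,4,5}, choose 4; 0->4 ok
  pos 17: z in {1,4,5}, choose 1; 4->1 ok

0,4,5,3,5,2,1,4,1,1,2,2,3,5,0,0,4,1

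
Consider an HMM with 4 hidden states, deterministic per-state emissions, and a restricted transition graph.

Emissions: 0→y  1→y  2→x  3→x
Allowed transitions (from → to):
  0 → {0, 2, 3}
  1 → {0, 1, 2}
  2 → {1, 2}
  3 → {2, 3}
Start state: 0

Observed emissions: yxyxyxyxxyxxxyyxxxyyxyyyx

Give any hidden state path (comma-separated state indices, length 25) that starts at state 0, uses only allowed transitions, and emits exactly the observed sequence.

  [0] y  {0,1}  => 0  start
  [1] x  {2,3}  => 2  0->2 ok
  [2] y  {0,1}  => 1  2->1 ok
  [3] x  {2,3}  => 2  1->2 ok
  [4] y  {0,1}  => 1  2->1 ok
  [5] x  {2,3}  => 2  1->2 ok
  [6] y  {0,1}  => 1  2->1 ok
  [7] x  {2,3}  => 2  1->2 ok
  [8] x  {2,3}  => 2  2->2 ok
  [9] y  {0,1}  => 1  2->1 ok
  [10] x  {2,3}  => 2  1->2 ok
  [11] x  {2,3}  => 2  2->2 ok
  [12] x  {2,3}  => 2  2->2 ok
  [13] y  {0,1}  => 1  2->1 ok
  [14] y  {0,1}  => 0  1->0 ok
  [15] x  {2,3}  => 3  0->3 ok
  [16] x  {2,3}  => 3  3->3 ok
  [17] x  {2,3}  => 2  3->2 ok
  [18] y  {0,1}  => 1  2->1 ok
  [19] y  {0,1}  => 0  1->0 ok
  [20] x  {2,3}  => 2  0->2 ok
  [21] y  {0,1}  => 1  2->1 ok
  [22] y  {0,1}  => 1  1->1 ok
  [23] y  {0,1}  => 0  1->0 ok
  [24] x  {2,3}  => 2  0->2 ok

0,2,1,2,1,2,1,2,2,1,2,2,2,1,0,3,3,2,1,0,2,1,1,0,2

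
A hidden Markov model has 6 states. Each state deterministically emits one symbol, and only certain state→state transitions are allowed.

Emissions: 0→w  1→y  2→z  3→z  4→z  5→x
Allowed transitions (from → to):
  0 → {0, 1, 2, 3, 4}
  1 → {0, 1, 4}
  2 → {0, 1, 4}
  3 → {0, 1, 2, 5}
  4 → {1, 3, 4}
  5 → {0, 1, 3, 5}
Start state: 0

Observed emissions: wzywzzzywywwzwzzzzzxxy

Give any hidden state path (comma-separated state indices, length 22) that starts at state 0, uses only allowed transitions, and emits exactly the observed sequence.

0,2,1,0,3,2,4,1,0,1,0,0,2,0,4,4,4,4,3,5,5,1

  t0 'w' -> {0}, take 0 (start)
  t1 'z' -> {2,3,4}, take 2 (0->2 ok)
  t2 'y' -> {1}, take 1 (2->1 ok)
  t3 'w' -> {0}, take 0 (1->0 ok)
  t4 'z' -> {2,3,4}, take 3 (0->3 ok)
  t5 'z' -> {2,3,4}, take 2 (3->2 ok)
  t6 'z' -> {2,3,4}, take 4 (2->4 ok)
  t7 'y' -> {1}, take 1 (4->1 ok)
  t8 'w' -> {0}, take 0 (1->0 ok)
  t9 'y' -> {1}, take 1 (0->1 ok)
  t10 'w' -> {0}, take 0 (1->0 ok)
  t11 'w' -> {0}, take 0 (0->0 ok)
  t12 'z' -> {2,3,4}, take 2 (0->2 ok)
  t13 'w' -> {0}, take 0 (2->0 ok)
  t14 'z' -> {2,3,4}, take 4 (0->4 ok)
  t15 'z' -> {2,3,4}, take 4 (4->4 ok)
  t16 'z' -> {2,3,4}, take 4 (4->4 ok)
  t17 'z' -> {2,3,4}, take 4 (4->4 ok)
  t18 'z' -> {2,3,4}, take 3 (4->3 ok)
  t19 'x' -> {5}, take 5 (3->5 ok)
  t20 'x' -> {5}, take 5 (5->5 ok)
  t21 'y' -> {1}, take 1 (5->1 ok)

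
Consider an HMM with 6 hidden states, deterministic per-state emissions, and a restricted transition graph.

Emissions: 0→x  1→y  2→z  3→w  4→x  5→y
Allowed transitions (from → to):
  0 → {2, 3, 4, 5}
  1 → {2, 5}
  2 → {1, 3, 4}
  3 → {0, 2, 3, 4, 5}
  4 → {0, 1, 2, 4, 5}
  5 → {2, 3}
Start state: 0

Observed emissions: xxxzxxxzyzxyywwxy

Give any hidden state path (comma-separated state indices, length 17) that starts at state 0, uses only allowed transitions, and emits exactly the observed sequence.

0,4,4,2,4,4,0,2,1,2,4,1,5,3,3,4,5

  [0] x  {0,4}  => 0  start
  [1] x  {0,4}  => 4  0->4 ok
  [2] x  {0,4}  => 4  4->4 ok
  [3] z  {2}  => 2  4->2 ok
  [4] x  {0,4}  => 4  2->4 ok
  [5] x  {0,4}  => 4  4->4 ok
  [6] x  {0,4}  => 0  4->0 ok
  [7] z  {2}  => 2  0->2 ok
  [8] y  {1,5}  => 1  2->1 ok
  [9] z  {2}  => 2  1->2 ok
  [10] x  {0,4}  => 4  2->4 ok
  [11] y  {1,5}  => 1  4->1 ok
  [12] y  {1,5}  => 5  1->5 ok
  [13] w  {3}  => 3  5->3 ok
  [14] w  {3}  => 3  3->3 ok
  [15] x  {0,4}  => 4  3->4 ok
  [16] y  {1,5}  => 5  4->5 ok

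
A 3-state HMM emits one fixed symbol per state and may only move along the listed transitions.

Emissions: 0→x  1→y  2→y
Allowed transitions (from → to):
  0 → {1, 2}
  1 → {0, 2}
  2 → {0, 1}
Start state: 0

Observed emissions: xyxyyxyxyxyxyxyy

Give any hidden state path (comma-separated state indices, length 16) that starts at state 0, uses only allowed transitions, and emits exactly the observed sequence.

0,1,0,1,2,0,2,0,2,0,2,0,2,0,1,2

  pos 0: x in {0}, choose 0; start
  pos 1: y in {1,2}, choose 1; 0->1 ok
  pos 2: x in {0}, choose 0; 1->0 ok
  pos 3: y in {1,2}, choose 1; 0->1 ok
  pos 4: y in {1,2}, choose 2; 1->2 ok
  pos 5: x in {0}, choose 0; 2->0 ok
  pos 6: y in {1,2}, choose 2; 0->2 ok
  pos 7: x in {0}, choose 0; 2->0 ok
  pos 8: y in {1,2}, choose 2; 0->2 ok
  pos 9: x in {0}, choose 0; 2->0 ok
  pos 10: y in {1,2}, choose 2; 0->2 ok
  pos 11: x in {0}, choose 0; 2->0 ok
  pos 12: y in {1,2}, choose 2; 0->2 ok
  pos 13: x in {0}, choose 0; 2->0 ok
  pos 14: y in {1,2}, choose 1; 0->1 ok
  pos 15: y in {1,2}, choose 2; 1->2 ok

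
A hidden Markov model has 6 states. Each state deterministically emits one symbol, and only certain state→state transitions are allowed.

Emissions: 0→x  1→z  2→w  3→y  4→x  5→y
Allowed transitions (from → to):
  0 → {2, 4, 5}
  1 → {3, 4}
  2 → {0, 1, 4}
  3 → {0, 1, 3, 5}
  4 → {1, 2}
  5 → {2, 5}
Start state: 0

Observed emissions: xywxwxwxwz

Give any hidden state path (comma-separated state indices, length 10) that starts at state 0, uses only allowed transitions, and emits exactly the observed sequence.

0,5,2,4,2,0,2,0,2,1

  pos 0: x in {0,4}, choose 0; start
  pos 1: y in {3,5}, choose 5; 0->5 ok
  pos 2: w in {2}, choose 2; 5->2 ok
  pos 3: x in {0,4}, choose 4; 2->4 ok
  pos 4: w in {2}, choose 2; 4->2 ok
  pos 5: x in {0,4}, choose 0; 2->0 ok
  pos 6: w in {2}, choose 2; 0->2 ok
  pos 7: x in {0,4}, choose 0; 2->0 ok
  pos 8: w in {2}, choose 2; 0->2 ok
  pos 9: z in {1}, choose 1; 2->1 ok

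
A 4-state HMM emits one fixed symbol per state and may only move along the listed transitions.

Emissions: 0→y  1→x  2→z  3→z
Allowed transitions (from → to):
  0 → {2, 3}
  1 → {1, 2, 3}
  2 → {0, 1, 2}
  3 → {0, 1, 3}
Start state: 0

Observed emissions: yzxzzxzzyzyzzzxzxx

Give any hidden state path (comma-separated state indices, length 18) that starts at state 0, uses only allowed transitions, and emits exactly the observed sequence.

  pos 0: y in {0}, choose 0; start
  pos 1: z in {2,3}, choose 2; 0->2 ok
  pos 2: x in {1}, choose 1; 2->1 ok
  pos 3: z in {2,3}, choose 2; 1->2 ok
  pos 4: z in {2,3}, choose 2; 2->2 ok
  pos 5: x in {1}, choose 1; 2->1 ok
  pos 6: z in {2,3}, choose 3; 1->3 ok
  pos 7: z in {2,3}, choose 3; 3->3 ok
  pos 8: y in {0}, choose 0; 3->0 ok
  pos 9: z in {2,3}, choose 3; 0->3 ok
  pos 10: y in {0}, choose 0; 3->0 ok
  pos 11: z in {2,3}, choose 3; 0->3 ok
  pos 12: z in {2,3}, choose 3; 3->3 ok
  pos 13: z in {2,3}, choose 3; 3->3 ok
  pos 14: x in {1}, choose 1; 3->1 ok
  pos 15: z in {2,3}, choose 2; 1->2 ok
  pos 16: x in {1}, choose 1; 2->1 ok
  pos 17: x in {1}, choose 1; 1->1 ok

0,2,1,2,2,1,3,3,0,3,0,3,3,3,1,2,1,1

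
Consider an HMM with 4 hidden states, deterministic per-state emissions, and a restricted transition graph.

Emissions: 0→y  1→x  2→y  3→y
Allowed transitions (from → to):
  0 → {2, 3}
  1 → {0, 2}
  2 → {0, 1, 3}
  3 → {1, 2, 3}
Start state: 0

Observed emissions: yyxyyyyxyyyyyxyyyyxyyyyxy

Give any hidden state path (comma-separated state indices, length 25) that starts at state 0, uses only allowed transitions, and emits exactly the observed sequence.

  0: obs=y cand={0,2,3} pick 0 [start]
  1: obs=y cand={0,2,3} pick 3 [0->3 ok]
  2: obs=x cand={1} pick 1 [3->1 ok]
  3: obs=y cand={0,2,3} pick 2 [1->2 ok]
  4: obs=y cand={0,2,3} pick 3 [2->3 ok]
  5: obs=y cand={0,2,3} pick 2 [3->2 ok]
  6: obs=y cand={0,2,3} pick 3 [2->3 ok]
  7: obs=x cand={1} pick 1 [3->1 ok]
  8: obs=y cand={0,2,3} pick 0 [1->0 ok]
  9: obs=y cand={0,2,3} pick 2 [0->2 ok]
  10: obs=y cand={0,2,3} pick 0 [2->0 ok]
  11: obs=y cand={0,2,3} pick 3 [0->3 ok]
  12: obs=y cand={0,2,3} pick 2 [3->2 ok]
  13: obs=x cand={1} pick 1 [2->1 ok]
  14: obs=y cand={0,2,3} pick 2 [1->2 ok]
  15: obs=y cand={0,2,3} pick 0 [2->0 ok]
  16: obs=y cand={0,2,3} pick 3 [0->3 ok]
  17: obs=y cand={0,2,3} pick 2 [3->2 ok]
  18: obs=x cand={1} pick 1 [2->1 ok]
  19: obs=y cand={0,2,3} pick 0 [1->0 ok]
  20: obs=y cand={0,2,3} pick 3 [0->3 ok]
  21: obs=y cand={0,2,3} pick 2 [3->2 ok]
  22: obs=y cand={0,2,3} pick 3 [2->3 ok]
  23: obs=x cand={1} pick 1 [3->1 ok]
  24: obs=y cand={0,2,3} pick 2 [1->2 ok]

0,3,1,2,3,2,3,1,0,2,0,3,2,1,2,0,3,2,1,0,3,2,3,1,2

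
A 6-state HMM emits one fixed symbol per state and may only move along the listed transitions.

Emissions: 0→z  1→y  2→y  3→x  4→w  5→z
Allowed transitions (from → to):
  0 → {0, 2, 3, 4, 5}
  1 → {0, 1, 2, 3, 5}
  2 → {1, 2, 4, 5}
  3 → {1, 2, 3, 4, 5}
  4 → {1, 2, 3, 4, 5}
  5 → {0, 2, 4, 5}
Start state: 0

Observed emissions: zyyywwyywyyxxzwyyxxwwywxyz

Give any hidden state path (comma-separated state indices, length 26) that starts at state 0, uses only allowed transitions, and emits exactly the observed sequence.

0,2,2,2,4,4,1,2,4,2,1,3,3,5,4,1,1,3,3,4,4,2,4,3,2,5

  pos 0: z in {0,5}, choose 0; start
  pos 1: y in {1,2}, choose 2; 0->2 ok
  pos 2: y in {1,2}, choose 2; 2->2 ok
  pos 3: y in {1,2}, choose 2; 2->2 ok
  pos 4: w in {4}, choose 4; 2->4 ok
  pos 5: w in {4}, choose 4; 4->4 ok
  pos 6: y in {1,2}, choose 1; 4->1 ok
  pos 7: y in {1,2}, choose 2; 1->2 ok
  pos 8: w in {4}, choose 4; 2->4 ok
  pos 9: y in {1,2}, choose 2; 4->2 ok
  pos 10: y in {1,2}, choose 1; 2->1 ok
  pos 11: x in {3}, choose 3; 1->3 ok
  pos 12: x in {3}, choose 3; 3->3 ok
  pos 13: z in {0,5}, choose 5; 3->5 ok
  pos 14: w in {4}, choose 4; 5->4 ok
  pos 15: y in {1,2}, choose 1; 4->1 ok
  pos 16: y in {1,2}, choose 1; 1->1 ok
  pos 17: x in {3}, choose 3; 1->3 ok
  pos 18: x in {3}, choose 3; 3->3 ok
  pos 19: w in {4}, choose 4; 3->4 ok
  pos 20: w in {4}, choose 4; 4->4 ok
  pos 21: y in {1,2}, choose 2; 4->2 ok
  pos 22: w in {4}, choose 4; 2->4 ok
  pos 23: x in {3}, choose 3; 4->3 ok
  pos 24: y in {1,2}, choose 2; 3->2 ok
  pos 25: z in {0,5}, choose 5; 2->5 ok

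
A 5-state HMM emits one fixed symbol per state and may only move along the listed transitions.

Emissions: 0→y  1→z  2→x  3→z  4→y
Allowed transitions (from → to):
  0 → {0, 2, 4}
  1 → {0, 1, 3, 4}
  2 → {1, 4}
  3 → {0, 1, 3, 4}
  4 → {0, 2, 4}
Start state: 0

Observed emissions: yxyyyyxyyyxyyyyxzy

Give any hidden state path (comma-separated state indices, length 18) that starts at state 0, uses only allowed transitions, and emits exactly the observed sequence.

0,2,4,4,0,4,2,4,4,0,2,4,0,4,4,2,1,0

  t0 'y' -> {0,4}, take 0 (start)
  t1 'x' -> {2}, take 2 (0->2 ok)
  t2 'y' -> {0,4}, take 4 (2->4 ok)
  t3 'y' -> {0,4}, take 4 (4->4 ok)
  t4 'y' -> {0,4}, take 0 (4->0 ok)
  t5 'y' -> {0,4}, take 4 (0->4 ok)
  t6 'x' -> {2}, take 2 (4->2 ok)
  t7 'y' -> {0,4}, take 4 (2->4 ok)
  t8 'y' -> {0,4}, take 4 (4->4 ok)
  t9 'y' -> {0,4}, take 0 (4->0 ok)
  t10 'x' -> {2}, take 2 (0->2 ok)
  t11 'y' -> {0,4}, take 4 (2->4 ok)
  t12 'y' -> {0,4}, take 0 (4->0 ok)
  t13 'y' -> {0,4}, take 4 (0->4 ok)
  t14 'y' -> {0,4}, take 4 (4->4 ok)
  t15 'x' -> {2}, take 2 (4->2 ok)
  t16 'z' -> {1,3}, take 1 (2->1 ok)
  t17 'y' -> {0,4}, take 0 (1->0 ok)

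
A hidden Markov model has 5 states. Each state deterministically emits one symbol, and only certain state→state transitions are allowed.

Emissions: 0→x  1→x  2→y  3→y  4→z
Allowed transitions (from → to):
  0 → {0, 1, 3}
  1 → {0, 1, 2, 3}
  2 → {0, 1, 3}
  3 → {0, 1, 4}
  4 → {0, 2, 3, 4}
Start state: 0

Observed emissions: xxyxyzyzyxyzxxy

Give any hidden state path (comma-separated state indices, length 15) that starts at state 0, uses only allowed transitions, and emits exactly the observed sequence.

  t0 'x' -> {0,1}, take 0 (start)
  t1 'x' -> {0,1}, take 0 (0->0 ok)
  t2 'y' -> {2,3}, take 3 (0->3 ok)
  t3 'x' -> {0,1}, take 0 (3->0 ok)
  t4 'y' -> {2,3}, take 3 (0->3 ok)
  t5 'z' -> {4}, take 4 (3->4 ok)
  t6 'y' -> {2,3}, take 3 (4->3 ok)
  t7 'z' -> {4}, take 4 (3->4 ok)
  t8 'y' -> {2,3}, take 2 (4->2 ok)
  t9 'x' -> {0,1}, take 0 (2->0 ok)
  t10 'y' -> {2,3}, take 3 (0->3 ok)
  t11 'z' -> {4}, take 4 (3->4 ok)
  t12 'x' -> {0,1}, take 0 (4->0 ok)
  t13 'x' -> {0,1}, take 0 (0->0 ok)
  t14 'y' -> {2,3}, take 3 (0->3 ok)

0,0,3,0,3,4,3,4,2,0,3,4,0,0,3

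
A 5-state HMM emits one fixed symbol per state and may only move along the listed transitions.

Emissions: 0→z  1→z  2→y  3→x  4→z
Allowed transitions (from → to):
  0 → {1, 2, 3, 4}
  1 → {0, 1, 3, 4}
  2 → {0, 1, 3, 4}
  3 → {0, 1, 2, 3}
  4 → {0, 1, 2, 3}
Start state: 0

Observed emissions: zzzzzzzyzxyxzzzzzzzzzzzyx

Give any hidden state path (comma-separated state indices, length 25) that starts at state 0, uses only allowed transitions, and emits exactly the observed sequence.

0,4,1,4,1,1,0,2,1,3,2,3,1,4,0,1,4,0,1,4,1,1,0,2,3

  t0 'z' -> {0,1,4}, take 0 (start)
  t1 'z' -> {0,1,4}, take 4 (0->4 ok)
  t2 'z' -> {0,1,4}, take 1 (4->1 ok)
  t3 'z' -> {0,1,4}, take 4 (1->4 ok)
  t4 'z' -> {0,1,4}, take 1 (4->1 ok)
  t5 'z' -> {0,1,4}, take 1 (1->1 ok)
  t6 'z' -> {0,1,4}, take 0 (1->0 ok)
  t7 'y' -> {2}, take 2 (0->2 ok)
  t8 'z' -> {0,1,4}, take 1 (2->1 ok)
  t9 'x' -> {3}, take 3 (1->3 ok)
  t10 'y' -> {2}, take 2 (3->2 ok)
  t11 'x' -> {3}, take 3 (2->3 ok)
  t12 'z' -> {0,1,4}, take 1 (3->1 ok)
  t13 'z' -> {0,1,4}, take 4 (1->4 ok)
  t14 'z' -> {0,1,4}, take 0 (4->0 ok)
  t15 'z' -> {0,1,4}, take 1 (0->1 ok)
  t16 'z' -> {0,1,4}, take 4 (1->4 ok)
  t17 'z' -> {0,1,4}, take 0 (4->0 ok)
  t18 'z' -> {0,1,4}, take 1 (0->1 ok)
  t19 'z' -> {0,1,4}, take 4 (1->4 ok)
  t20 'z' -> {0,1,4}, take 1 (4->1 ok)
  t21 'z' -> {0,1,4}, take 1 (1->1 ok)
  t22 'z' -> {0,1,4}, take 0 (1->0 ok)
  t23 'y' -> {2}, take 2 (0->2 ok)
  t24 'x' -> {3}, take 3 (2->3 ok)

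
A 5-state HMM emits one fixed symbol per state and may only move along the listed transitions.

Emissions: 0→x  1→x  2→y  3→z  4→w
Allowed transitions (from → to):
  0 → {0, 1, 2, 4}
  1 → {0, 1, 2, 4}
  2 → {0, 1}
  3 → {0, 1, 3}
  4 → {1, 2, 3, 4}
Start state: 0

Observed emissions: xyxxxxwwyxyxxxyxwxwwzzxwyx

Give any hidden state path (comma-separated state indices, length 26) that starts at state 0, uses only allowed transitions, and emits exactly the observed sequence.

0,2,0,1,1,0,4,4,2,0,2,1,0,1,2,0,4,1,4,4,3,3,1,4,2,0

  0: obs=x cand={0,1} pick 0 [start]
  1: obs=y cand={2} pick 2 [0->2 ok]
  2: obs=x cand={0,1} pick 0 [2->0 ok]
  3: obs=x cand={0,1} pick 1 [0->1 ok]
  4: obs=x cand={0,1} pick 1 [1->1 ok]
  5: obs=x cand={0,1} pick 0 [1->0 ok]
  6: obs=w cand={4} pick 4 [0->4 ok]
  7: obs=w cand={4} pick 4 [4->4 ok]
  8: obs=y cand={2} pick 2 [4->2 ok]
  9: obs=x cand={0,1} pick 0 [2->0 ok]
  10: obs=y cand={2} pick 2 [0->2 ok]
  11: obs=x cand={0,1} pick 1 [2->1 ok]
  12: obs=x cand={0,1} pick 0 [1->0 ok]
  13: obs=x cand={0,1} pick 1 [0->1 ok]
  14: obs=y cand={2} pick 2 [1->2 ok]
  15: obs=x cand={0,1} pick 0 [2->0 ok]
  16: obs=w cand={4} pick 4 [0->4 ok]
  17: obs=x cand={0,1} pick 1 [4->1 ok]
  18: obs=w cand={4} pick 4 [1->4 ok]
  19: obs=w cand={4} pick 4 [4->4 ok]
  20: obs=z cand={3} pick 3 [4->3 ok]
  21: obs=z cand={3} pick 3 [3->3 ok]
  22: obs=x cand={0,1} pick 1 [3->1 ok]
  23: obs=w cand={4} pick 4 [1->4 ok]
  24: obs=y cand={2} pick 2 [4->2 ok]
  25: obs=x cand={0,1} pick 0 [2->0 ok]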